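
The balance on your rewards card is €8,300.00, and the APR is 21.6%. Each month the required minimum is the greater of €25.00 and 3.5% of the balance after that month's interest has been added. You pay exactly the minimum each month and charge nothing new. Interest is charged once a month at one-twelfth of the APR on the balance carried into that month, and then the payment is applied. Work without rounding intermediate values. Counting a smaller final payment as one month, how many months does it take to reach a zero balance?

Monthly rate r = 21.6%/12 = 1.8% = 0.018.
While 3.5% of the post-interest balance exceeds €25.00, each month B ← (B·(1+r))·(1 − 0.035), i.e. B shrinks by the factor (1+r)·0.965 = 0.98237.
This holds for months 1–139. Entering month 140 the balance is €700.35; 3.5% of the post-interest balance is now below €25.00, so the flat €25.00 minimum applies from here.
From month 140 a fixed €25.00 at rate r clears €700.35 in 40 more payments. Total: 139 + 40 = 179 months.

179 months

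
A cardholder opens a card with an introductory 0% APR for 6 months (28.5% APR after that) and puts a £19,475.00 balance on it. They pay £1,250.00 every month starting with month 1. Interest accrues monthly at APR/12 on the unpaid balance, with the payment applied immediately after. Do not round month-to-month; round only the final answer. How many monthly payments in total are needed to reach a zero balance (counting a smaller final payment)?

17 payments

Promo months 1–6 at r₀ = 0%/12 = 0; months 7+ at r₁ = 28.5%/12 = 0.02375.
After month 6 (no interest yet): B = £19,475.00 − 6·£1,250.00 = £11,975.00.
Then at r₁ with £1,250.00/mo: n₂ = −ln(1 − r₁·B/P)/ln(1+r₁) ≈ 11.00 → 11 more payments.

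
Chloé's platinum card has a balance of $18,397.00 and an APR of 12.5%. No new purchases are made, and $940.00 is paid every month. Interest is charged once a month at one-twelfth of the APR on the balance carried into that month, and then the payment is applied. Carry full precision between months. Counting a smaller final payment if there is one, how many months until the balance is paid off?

23 payments

Monthly rate r = 12.5%/12 = 1.04167% = 0.0104167.
Recurrence: B ← B·(1+r) − $940.00.
Month 1: interest $191.64; balance after payment $17,648.64.
Month 2: interest $183.84; balance after payment $16,892.48.
Closed form: n = −ln(1 − rB₀/P)/ln(1+r) = −ln(0.79613)/ln(1.01042) ≈ 22.001, so the balance reaches zero during payment 23.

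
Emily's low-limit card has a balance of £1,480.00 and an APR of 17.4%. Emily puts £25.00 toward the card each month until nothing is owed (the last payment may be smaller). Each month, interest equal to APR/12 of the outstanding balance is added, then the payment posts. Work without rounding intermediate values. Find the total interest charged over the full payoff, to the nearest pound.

£1,915

Monthly rate r = 17.4%/12 = 1.45% = 0.0145.
Payoff takes n = ⌈−ln(1 − rB₀/P)/ln(1+r)⌉ = ⌈135.785⌉ = 136 payments; the last is £19.66.
Total paid = 135·£25.00 + £19.66 = £3,394.66.
Total interest = total paid − principal = £3,394.66 − £1,480.00 = £1,914.66.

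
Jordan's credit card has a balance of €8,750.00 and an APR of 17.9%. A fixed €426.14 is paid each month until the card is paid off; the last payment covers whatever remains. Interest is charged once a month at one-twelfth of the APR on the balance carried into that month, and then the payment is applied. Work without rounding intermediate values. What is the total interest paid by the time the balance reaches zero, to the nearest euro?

€1,776

Monthly rate r = 17.9%/12 = 1.49167% = 0.0149167.
Payoff takes n = ⌈−ln(1 − rB₀/P)/ln(1+r)⌉ = ⌈24.698⌉ = 25 payments; the last is €298.25.
Total paid = 24·€426.14 + €298.25 = €10,525.61.
Total interest = total paid − principal = €10,525.61 − €8,750.00 = €1,775.61.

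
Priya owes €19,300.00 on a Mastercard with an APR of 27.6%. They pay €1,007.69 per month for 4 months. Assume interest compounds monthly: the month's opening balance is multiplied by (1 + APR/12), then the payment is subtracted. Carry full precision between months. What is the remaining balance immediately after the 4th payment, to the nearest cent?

Monthly rate r = 27.6%/12 = 2.3% = 0.023.
Each month: B ← B·(1+r) − €1,007.69.
Month 1: interest €443.90; balance after payment €18,736.21.
Month 2: interest €430.93; balance after payment €18,159.45.
Month 3: interest €417.67; balance after payment €17,569.43.
Month 4: interest €404.10; balance after payment €16,965.84.

€16,965.84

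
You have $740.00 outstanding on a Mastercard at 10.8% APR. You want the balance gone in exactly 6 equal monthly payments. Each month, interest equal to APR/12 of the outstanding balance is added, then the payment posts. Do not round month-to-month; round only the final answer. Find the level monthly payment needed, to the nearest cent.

$127.25

Monthly rate r = 10.8%/12 = 0.9% = 0.009.
Level-payment amortization: P = B₀·r / (1 − (1+r)^(−n)) = 740.00·0.009 / (1 − 1.009^(−6)).
Denominator 1 − (1+r)^(−6) = 0.052339012.
P = 6.66 / 0.052339012 ≈ 127.25.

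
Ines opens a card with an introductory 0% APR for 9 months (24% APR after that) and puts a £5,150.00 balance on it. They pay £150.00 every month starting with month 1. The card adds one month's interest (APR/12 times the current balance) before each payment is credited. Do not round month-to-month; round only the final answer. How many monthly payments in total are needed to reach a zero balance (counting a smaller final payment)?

Promo months 1–9 at r₀ = 0%/12 = 0; months 10+ at r₁ = 24%/12 = 0.02.
After month 9 (no interest yet): B = £5,150.00 − 9·£150.00 = £3,800.00.
Then at r₁ with £150.00/mo: n₂ = −ln(1 − r₁·B/P)/ln(1+r₁) ≈ 35.68 → 36 more payments.

45 payments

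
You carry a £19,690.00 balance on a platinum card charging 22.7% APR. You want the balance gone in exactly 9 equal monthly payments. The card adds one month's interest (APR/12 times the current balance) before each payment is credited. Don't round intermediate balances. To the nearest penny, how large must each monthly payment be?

£2,399.87

Monthly rate r = 22.7%/12 = 1.89167% = 0.0189167.
Level-payment amortization: P = B₀·r / (1 − (1+r)^(−n)) = 19690.00·0.0189167 / (1 − 1.01892^(−9)).
Denominator 1 − (1+r)^(−9) = 0.155203697.
P = 372.469 / 0.155203697 ≈ 2399.87.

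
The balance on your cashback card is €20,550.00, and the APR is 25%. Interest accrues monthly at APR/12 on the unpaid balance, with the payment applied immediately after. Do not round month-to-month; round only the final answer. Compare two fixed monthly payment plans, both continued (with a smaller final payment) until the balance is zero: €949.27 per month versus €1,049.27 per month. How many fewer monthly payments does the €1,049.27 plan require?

4 fewer payments

Monthly rate r = 25%/12 = 2.08333% = 0.0208333.
At €949.27/mo: n = ⌈−ln(1 − rB₀/P)/ln(1+r)⌉ = 30 payments (last €79.27); total interest = total paid − €20,550.00 = €7,058.10.
At €1,049.27/mo: 26 payments (last €450.63); total interest €6,132.38.
Payments saved = 30 − 26 = 4.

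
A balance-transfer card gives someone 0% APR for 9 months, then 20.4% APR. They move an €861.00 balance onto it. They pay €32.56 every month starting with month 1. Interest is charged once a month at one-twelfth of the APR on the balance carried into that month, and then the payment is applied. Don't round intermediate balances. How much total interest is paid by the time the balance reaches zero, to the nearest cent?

€111.47

Promo months 1–9 at r₀ = 0%/12 = 0; months 10+ at r₁ = 20.4%/12 = 0.017.
After month 9 (no interest yet): B = €861.00 − 9·€32.56 = €567.96.
Then at r₁ with €32.56/mo: n₂ = −ln(1 − r₁·B/P)/ln(1+r₁) ≈ 20.87 → 21 more payments.
Total paid = 29·€32.56 + €28.23 = €972.47; interest = €972.47 − €861.00 = €111.47.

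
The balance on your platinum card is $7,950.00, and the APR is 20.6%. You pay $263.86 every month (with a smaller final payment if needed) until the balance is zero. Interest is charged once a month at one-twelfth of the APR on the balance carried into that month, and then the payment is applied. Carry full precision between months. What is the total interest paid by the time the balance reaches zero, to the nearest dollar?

Monthly rate r = 20.6%/12 = 1.71667% = 0.0171667.
Payoff takes n = ⌈−ln(1 − rB₀/P)/ln(1+r)⌉ = ⌈42.783⌉ = 43 payments; the last is $206.92.
Total paid = 42·$263.86 + $206.92 = $11,289.04.
Total interest = total paid − principal = $11,289.04 − $7,950.00 = $3,339.04.

$3,339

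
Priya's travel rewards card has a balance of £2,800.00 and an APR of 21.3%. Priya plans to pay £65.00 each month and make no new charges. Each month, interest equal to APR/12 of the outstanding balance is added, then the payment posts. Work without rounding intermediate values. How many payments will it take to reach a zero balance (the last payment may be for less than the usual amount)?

Monthly rate r = 21.3%/12 = 1.775% = 0.01775.
Recurrence: B ← B·(1+r) − £65.00.
Month 1: interest £49.70; balance after payment £2,784.70.
Month 2: interest £49.43; balance after payment £2,769.13.
Closed form: n = −ln(1 − rB₀/P)/ln(1+r) = −ln(0.23538)/ln(1.01775) ≈ 82.216, so the balance reaches zero during payment 83.

83 payments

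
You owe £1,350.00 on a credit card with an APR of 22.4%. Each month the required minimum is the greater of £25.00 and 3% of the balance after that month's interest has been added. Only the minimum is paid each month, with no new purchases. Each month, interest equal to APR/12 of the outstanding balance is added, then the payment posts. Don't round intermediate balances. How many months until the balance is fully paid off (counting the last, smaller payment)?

93 months

Monthly rate r = 22.4%/12 = 1.86667% = 0.0186667.
While 3% of the post-interest balance exceeds £25.00, each month B ← (B·(1+r))·(1 − 0.03), i.e. B shrinks by the factor (1+r)·0.97 = 0.98811.
This holds for months 1–42. Entering month 43 the balance is £816.76; 3% of the post-interest balance is now below £25.00, so the flat £25.00 minimum applies from here.
From month 43 a fixed £25.00 at rate r clears £816.76 in 51 more payments. Total: 42 + 51 = 93 months.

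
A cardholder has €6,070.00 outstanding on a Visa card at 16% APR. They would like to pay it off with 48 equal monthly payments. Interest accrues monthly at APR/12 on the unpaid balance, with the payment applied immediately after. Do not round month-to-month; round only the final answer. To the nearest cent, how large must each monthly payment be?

Monthly rate r = 16%/12 = 1.33333% = 0.0133333.
Level-payment amortization: P = B₀·r / (1 − (1+r)^(−n)) = 6070.00·0.0133333 / (1 − 1.01333^(−48)).
Denominator 1 − (1+r)^(−48) = 0.470472873.
P = 80.9333 / 0.470472873 ≈ 172.03.

€172.03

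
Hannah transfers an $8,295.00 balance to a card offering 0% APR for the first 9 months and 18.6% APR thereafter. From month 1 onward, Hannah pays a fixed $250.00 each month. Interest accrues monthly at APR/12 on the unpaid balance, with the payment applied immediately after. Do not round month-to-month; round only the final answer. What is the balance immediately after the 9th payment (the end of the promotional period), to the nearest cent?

Promo months 1–9 at r₀ = 0%/12 = 0; months 10+ at r₁ = 18.6%/12 = 0.0155.
After month 9 (no interest yet): B = $8,295.00 − 9·$250.00 = $6,045.00.

$6,045.00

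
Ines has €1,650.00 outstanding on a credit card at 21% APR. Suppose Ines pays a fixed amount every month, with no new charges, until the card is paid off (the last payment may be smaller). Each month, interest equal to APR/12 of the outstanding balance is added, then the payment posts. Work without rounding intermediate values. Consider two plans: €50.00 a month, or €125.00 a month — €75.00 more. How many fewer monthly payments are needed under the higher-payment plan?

Monthly rate r = 21%/12 = 1.75% = 0.0175.
At €50.00/mo: n = ⌈−ln(1 − rB₀/P)/ln(1+r)⌉ = 50 payments (last €33.19); total interest = total paid − €1,650.00 = €833.19.
At €125.00/mo: 16 payments (last €17.67); total interest €242.67.
Payments saved = 50 − 16 = 34.

34 fewer payments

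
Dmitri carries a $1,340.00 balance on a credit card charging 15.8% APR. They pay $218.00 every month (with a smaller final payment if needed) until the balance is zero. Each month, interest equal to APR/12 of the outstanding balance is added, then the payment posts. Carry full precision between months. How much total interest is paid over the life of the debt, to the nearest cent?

Monthly rate r = 15.8%/12 = 1.31667% = 0.0131667.
Payoff takes n = ⌈−ln(1 − rB₀/P)/ln(1+r)⌉ = ⌈6.452⌉ = 7 payments; the last is $98.87.
Total paid = 6·$218.00 + $98.87 = $1,406.87.
Total interest = total paid − principal = $1,406.87 − $1,340.00 = $66.87.

$66.87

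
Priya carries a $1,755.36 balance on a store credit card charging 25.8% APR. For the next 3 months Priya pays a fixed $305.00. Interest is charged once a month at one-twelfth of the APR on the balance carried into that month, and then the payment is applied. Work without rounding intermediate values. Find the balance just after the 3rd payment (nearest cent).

Monthly rate r = 25.8%/12 = 2.15% = 0.0215.
Each month: B ← B·(1+r) − $305.00.
Month 1: interest $37.74; balance after payment $1,488.10.
Month 2: interest $31.99; balance after payment $1,215.09.
Month 3: interest $26.12; balance after payment $936.22.

$936.22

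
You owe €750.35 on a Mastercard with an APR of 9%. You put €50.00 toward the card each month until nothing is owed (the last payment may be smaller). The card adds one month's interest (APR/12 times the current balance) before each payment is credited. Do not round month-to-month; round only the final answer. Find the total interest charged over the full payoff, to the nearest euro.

€49

Monthly rate r = 9%/12 = 0.75% = 0.0075.
Payoff takes n = ⌈−ln(1 − rB₀/P)/ln(1+r)⌉ = ⌈15.980⌉ = 16 payments; the last is €49.02.
Total paid = 15·€50.00 + €49.02 = €799.02.
Total interest = total paid − principal = €799.02 − €750.35 = €48.67.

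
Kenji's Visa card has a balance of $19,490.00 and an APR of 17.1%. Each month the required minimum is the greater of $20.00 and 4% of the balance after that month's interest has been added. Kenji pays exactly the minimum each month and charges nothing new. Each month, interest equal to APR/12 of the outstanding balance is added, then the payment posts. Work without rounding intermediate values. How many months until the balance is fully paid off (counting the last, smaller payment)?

169 months

Monthly rate r = 17.1%/12 = 1.425% = 0.01425.
While 4% of the post-interest balance exceeds $20.00, each month B ← (B·(1+r))·(1 − 0.04), i.e. B shrinks by the factor (1+r)·0.96 = 0.97368.
This holds for months 1–138. Entering month 139 the balance is $491.20; 4% of the post-interest balance is now below $20.00, so the flat $20.00 minimum applies from here.
From month 139 a fixed $20.00 at rate r clears $491.20 in 31 more payments. Total: 138 + 31 = 169 months.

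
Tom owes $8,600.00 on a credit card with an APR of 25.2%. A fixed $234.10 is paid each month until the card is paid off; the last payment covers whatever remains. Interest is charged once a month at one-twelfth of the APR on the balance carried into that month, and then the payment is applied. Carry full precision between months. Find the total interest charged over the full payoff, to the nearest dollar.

$8,027

Monthly rate r = 25.2%/12 = 2.1% = 0.021.
Payoff takes n = ⌈−ln(1 − rB₀/P)/ln(1+r)⌉ = ⌈71.024⌉ = 72 payments; the last is $5.76.
Total paid = 71·$234.10 + $5.76 = $16,626.86.
Total interest = total paid − principal = $16,626.86 − $8,600.00 = $8,026.86.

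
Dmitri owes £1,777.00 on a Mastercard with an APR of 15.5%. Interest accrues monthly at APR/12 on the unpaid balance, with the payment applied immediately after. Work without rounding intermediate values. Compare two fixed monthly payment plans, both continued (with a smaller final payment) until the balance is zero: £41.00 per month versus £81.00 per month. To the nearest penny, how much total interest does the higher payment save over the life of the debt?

£518.57

Monthly rate r = 15.5%/12 = 1.29167% = 0.0129167.
At £41.00/mo: n = ⌈−ln(1 − rB₀/P)/ln(1+r)⌉ = 64 payments (last £38.51); total interest = total paid − £1,777.00 = £844.51.
At £81.00/mo: 26 payments (last £77.94); total interest £325.94.
Interest saved = £844.51 − £325.94 = £518.57.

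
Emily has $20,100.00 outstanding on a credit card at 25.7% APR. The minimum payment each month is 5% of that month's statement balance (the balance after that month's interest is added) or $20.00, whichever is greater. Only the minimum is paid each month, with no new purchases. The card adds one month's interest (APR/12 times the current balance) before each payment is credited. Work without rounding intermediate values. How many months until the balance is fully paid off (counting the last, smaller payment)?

157 months

Monthly rate r = 25.7%/12 = 2.14167% = 0.0214167.
While 5% of the post-interest balance exceeds $20.00, each month B ← (B·(1+r))·(1 − 0.05), i.e. B shrinks by the factor (1+r)·0.95 = 0.97035.
This holds for months 1–131. Entering month 132 the balance is $389.56; 5% of the post-interest balance is now below $20.00, so the flat $20.00 minimum applies from here.
From month 132 a fixed $20.00 at rate r clears $389.56 in 26 more payments. Total: 131 + 26 = 157 months.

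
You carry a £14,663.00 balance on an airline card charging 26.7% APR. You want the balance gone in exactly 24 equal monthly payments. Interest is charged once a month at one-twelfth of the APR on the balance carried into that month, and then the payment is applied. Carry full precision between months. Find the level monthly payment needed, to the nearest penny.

£795.15

Monthly rate r = 26.7%/12 = 2.225% = 0.02225.
Level-payment amortization: P = B₀·r / (1 − (1+r)^(−n)) = 14663.00·0.02225 / (1 − 1.02225^(−24)).
Denominator 1 − (1+r)^(−24) = 0.410302701.
P = 326.252 / 0.410302701 ≈ 795.15.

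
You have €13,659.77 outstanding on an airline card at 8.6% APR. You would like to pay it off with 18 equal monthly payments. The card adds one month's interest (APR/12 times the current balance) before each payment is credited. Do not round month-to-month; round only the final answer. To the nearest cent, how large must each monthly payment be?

Monthly rate r = 8.6%/12 = 0.716667% = 0.00716667.
Level-payment amortization: P = B₀·r / (1 − (1+r)^(−n)) = 13659.77·0.00716667 / (1 − 1.00717^(−18)).
Denominator 1 − (1+r)^(−18) = 0.120621567.
P = 97.895 / 0.120621567 ≈ 811.59.

€811.59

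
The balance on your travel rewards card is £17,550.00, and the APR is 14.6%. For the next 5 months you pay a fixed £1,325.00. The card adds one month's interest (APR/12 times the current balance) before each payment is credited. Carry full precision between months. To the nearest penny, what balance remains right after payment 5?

£11,855.74

Monthly rate r = 14.6%/12 = 1.21667% = 0.0121667.
Each month: B ← B·(1+r) − £1,325.00.
Month 1: interest £213.52; balance after payment £16,438.53.
Month 2: interest £200.00; balance after payment £15,313.53.
Month 3: interest £186.31; balance after payment £14,174.84.
Month 4: interest £172.46; balance after payment £13,022.30.
Month 5: interest £158.44; balance after payment £11,855.74.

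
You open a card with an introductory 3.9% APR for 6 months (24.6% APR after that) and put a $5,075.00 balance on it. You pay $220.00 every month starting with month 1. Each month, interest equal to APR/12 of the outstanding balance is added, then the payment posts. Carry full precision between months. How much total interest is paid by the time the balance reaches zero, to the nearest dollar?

Promo months 1–6 at r₀ = 3.9%/12 = 0.00325; months 7+ at r₁ = 24.6%/12 = 0.0205.
After month 6: iterate B ← B·(1+r₀) − $220.00 for 6 months → $3,844.00.
Then at r₁ with $220.00/mo: n₂ = −ln(1 − r₁·B/P)/ln(1+r₁) ≈ 21.85 → 22 more payments.
Total paid = 27·$220.00 + $188.02 = $6,128.02; interest = $6,128.02 − $5,075.00 = $1,053.02.

$1,053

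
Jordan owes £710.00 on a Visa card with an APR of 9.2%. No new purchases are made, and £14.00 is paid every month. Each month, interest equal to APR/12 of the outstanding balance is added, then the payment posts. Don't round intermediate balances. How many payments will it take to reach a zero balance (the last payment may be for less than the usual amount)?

Monthly rate r = 9.2%/12 = 0.766667% = 0.00766667.
Recurrence: B ← B·(1+r) − £14.00.
Month 1: interest £5.44; balance after payment £701.44.
Month 2: interest £5.38; balance after payment £692.82.
Closed form: n = −ln(1 − rB₀/P)/ln(1+r) = −ln(0.61119)/ln(1.00767) ≈ 64.465, so the balance reaches zero during payment 65.

65 payments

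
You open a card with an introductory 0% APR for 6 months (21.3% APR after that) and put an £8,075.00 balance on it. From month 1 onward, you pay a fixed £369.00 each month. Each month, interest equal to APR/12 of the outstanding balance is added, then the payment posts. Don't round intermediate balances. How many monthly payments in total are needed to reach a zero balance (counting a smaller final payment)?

Promo months 1–6 at r₀ = 0%/12 = 0; months 7+ at r₁ = 21.3%/12 = 0.01775.
After month 6 (no interest yet): B = £8,075.00 − 6·£369.00 = £5,861.00.
Then at r₁ with £369.00/mo: n₂ = −ln(1 − r₁·B/P)/ln(1+r₁) ≈ 18.82 → 19 more payments.

25 payments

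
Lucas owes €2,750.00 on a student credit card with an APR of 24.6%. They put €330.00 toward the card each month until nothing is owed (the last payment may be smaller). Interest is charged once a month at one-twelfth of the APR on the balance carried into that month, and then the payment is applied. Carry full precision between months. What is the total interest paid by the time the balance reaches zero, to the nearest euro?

€297

Monthly rate r = 24.6%/12 = 2.05% = 0.0205.
Payoff takes n = ⌈−ln(1 − rB₀/P)/ln(1+r)⌉ = ⌈9.232⌉ = 10 payments; the last is €77.02.
Total paid = 9·€330.00 + €77.02 = €3,047.02.
Total interest = total paid − principal = €3,047.02 − €2,750.00 = €297.02.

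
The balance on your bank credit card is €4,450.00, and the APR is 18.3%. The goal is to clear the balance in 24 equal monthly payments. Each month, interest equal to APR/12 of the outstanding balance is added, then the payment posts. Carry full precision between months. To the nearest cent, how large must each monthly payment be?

€222.81

Monthly rate r = 18.3%/12 = 1.525% = 0.01525.
Level-payment amortization: P = B₀·r / (1 − (1+r)^(−n)) = 4450.00·0.01525 / (1 − 1.01525^(−24)).
Denominator 1 − (1+r)^(−24) = 0.304578611.
P = 67.8625 / 0.304578611 ≈ 222.81.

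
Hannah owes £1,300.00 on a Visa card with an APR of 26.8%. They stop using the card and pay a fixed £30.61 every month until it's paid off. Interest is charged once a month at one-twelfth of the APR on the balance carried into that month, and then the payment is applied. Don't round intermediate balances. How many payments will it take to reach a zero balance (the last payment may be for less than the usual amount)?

Monthly rate r = 26.8%/12 = 2.23333% = 0.0223333.
Recurrence: B ← B·(1+r) − £30.61.
Month 1: interest £29.03; balance after payment £1,298.42.
Month 2: interest £29.00; balance after payment £1,296.81.
Closed form: n = −ln(1 − rB₀/P)/ln(1+r) = −ln(0.051508)/ln(1.02233) ≈ 134.284, so the balance reaches zero during payment 135.

135 payments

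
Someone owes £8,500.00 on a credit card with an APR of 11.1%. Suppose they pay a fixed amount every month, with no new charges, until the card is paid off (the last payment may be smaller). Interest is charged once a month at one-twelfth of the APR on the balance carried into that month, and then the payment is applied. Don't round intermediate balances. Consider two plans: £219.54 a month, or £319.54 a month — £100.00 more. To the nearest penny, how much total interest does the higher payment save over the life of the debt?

£769.70

Monthly rate r = 11.1%/12 = 0.925% = 0.00925.
At £219.54/mo: n = ⌈−ln(1 − rB₀/P)/ln(1+r)⌉ = 49 payments (last £33.95); total interest = total paid − £8,500.00 = £2,071.87.
At £319.54/mo: 31 payments (last £215.97); total interest £1,302.17.
Interest saved = £2,071.87 − £1,302.17 = £769.70.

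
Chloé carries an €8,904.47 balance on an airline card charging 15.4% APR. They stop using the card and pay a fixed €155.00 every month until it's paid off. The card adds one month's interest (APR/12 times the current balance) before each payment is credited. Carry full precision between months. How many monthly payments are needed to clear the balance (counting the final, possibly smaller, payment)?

105 months

Monthly rate r = 15.4%/12 = 1.28333% = 0.0128333.
Recurrence: B ← B·(1+r) − €155.00.
Month 1: interest €114.27; balance after payment €8,863.74.
Month 2: interest €113.75; balance after payment €8,822.50.
Closed form: n = −ln(1 − rB₀/P)/ln(1+r) = −ln(0.26275)/ln(1.01283) ≈ 104.814, so the balance reaches zero during payment 105.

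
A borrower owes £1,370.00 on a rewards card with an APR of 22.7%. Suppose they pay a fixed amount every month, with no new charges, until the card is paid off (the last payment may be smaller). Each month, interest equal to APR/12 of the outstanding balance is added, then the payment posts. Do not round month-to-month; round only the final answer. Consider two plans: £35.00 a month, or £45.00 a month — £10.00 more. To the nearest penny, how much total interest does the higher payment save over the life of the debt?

Monthly rate r = 22.7%/12 = 1.89167% = 0.0189167.
At £35.00/mo: n = ⌈−ln(1 − rB₀/P)/ln(1+r)⌉ = 72 payments (last £34.14); total interest = total paid − £1,370.00 = £1,149.14.
At £45.00/mo: 46 payments (last £34.90); total interest £689.90.
Interest saved = £1,149.14 − £689.90 = £459.24.

£459.24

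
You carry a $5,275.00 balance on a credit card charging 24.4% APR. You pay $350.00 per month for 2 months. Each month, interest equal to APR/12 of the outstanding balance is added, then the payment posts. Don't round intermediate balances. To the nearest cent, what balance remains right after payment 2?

Monthly rate r = 24.4%/12 = 2.03333% = 0.0203333.
Each month: B ← B·(1+r) − $350.00.
Month 1: interest $107.26; balance after payment $5,032.26.
Month 2: interest $102.32; balance after payment $4,784.58.

$4,784.58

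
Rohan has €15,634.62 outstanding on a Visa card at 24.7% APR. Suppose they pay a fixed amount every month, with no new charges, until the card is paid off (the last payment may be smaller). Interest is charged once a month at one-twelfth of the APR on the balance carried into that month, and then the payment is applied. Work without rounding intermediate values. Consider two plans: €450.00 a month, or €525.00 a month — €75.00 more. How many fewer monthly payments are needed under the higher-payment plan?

15 fewer payments

Monthly rate r = 24.7%/12 = 2.05833% = 0.0205833.
At €450.00/mo: n = ⌈−ln(1 − rB₀/P)/ln(1+r)⌉ = 62 payments (last €286.39); total interest = total paid − €15,634.62 = €12,101.77.
At €525.00/mo: 47 payments (last €311.77); total interest €8,827.15.
Payments saved = 62 − 47 = 15.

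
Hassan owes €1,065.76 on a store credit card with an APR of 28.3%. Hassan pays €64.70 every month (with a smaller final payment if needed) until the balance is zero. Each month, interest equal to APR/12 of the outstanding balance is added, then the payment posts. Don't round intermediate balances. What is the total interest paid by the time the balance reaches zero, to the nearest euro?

Monthly rate r = 28.3%/12 = 2.35833% = 0.0235833.
Payoff takes n = ⌈−ln(1 − rB₀/P)/ln(1+r)⌉ = ⌈21.098⌉ = 22 payments; the last is €6.44.
Total paid = 21·€64.70 + €6.44 = €1,365.14.
Total interest = total paid − principal = €1,365.14 − €1,065.76 = €299.38.

€299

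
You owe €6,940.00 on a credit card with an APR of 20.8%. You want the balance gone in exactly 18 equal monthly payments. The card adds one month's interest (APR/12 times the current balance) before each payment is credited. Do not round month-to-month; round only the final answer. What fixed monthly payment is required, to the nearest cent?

€452.13

Monthly rate r = 20.8%/12 = 1.73333% = 0.0173333.
Level-payment amortization: P = B₀·r / (1 − (1+r)^(−n)) = 6940.00·0.0173333 / (1 − 1.01733^(−18)).
Denominator 1 − (1+r)^(−18) = 0.266059154.
P = 120.293 / 0.266059154 ≈ 452.13.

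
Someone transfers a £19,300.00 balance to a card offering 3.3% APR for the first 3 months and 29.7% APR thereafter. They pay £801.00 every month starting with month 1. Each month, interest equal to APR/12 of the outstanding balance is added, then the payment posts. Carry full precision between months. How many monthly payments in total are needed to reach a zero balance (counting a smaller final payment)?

Promo months 1–3 at r₀ = 3.3%/12 = 0.00275; months 4+ at r₁ = 29.7%/12 = 0.02475.
After month 3: iterate B ← B·(1+r₀) − £801.00 for 3 months → £17,050.05.
Then at r₁ with £801.00/mo: n₂ = −ln(1 − r₁·B/P)/ln(1+r₁) ≈ 30.61 → 31 more payments.

34 months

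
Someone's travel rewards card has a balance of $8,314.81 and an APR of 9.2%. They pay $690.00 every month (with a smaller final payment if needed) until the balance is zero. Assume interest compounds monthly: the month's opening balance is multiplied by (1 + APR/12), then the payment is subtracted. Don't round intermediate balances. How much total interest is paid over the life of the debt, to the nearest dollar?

Monthly rate r = 9.2%/12 = 0.766667% = 0.00766667.
Payoff takes n = ⌈−ln(1 − rB₀/P)/ln(1+r)⌉ = ⌈12.692⌉ = 13 payments; the last is $478.29.
Total paid = 12·$690.00 + $478.29 = $8,758.29.
Total interest = total paid − principal = $8,758.29 − $8,314.81 = $443.48.

$443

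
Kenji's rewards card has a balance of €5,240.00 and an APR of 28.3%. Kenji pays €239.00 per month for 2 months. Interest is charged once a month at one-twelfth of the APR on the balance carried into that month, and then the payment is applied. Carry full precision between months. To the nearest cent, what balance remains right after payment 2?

€5,006.43

Monthly rate r = 28.3%/12 = 2.35833% = 0.0235833.
Each month: B ← B·(1+r) − €239.00.
Month 1: interest €123.58; balance after payment €5,124.58.
Month 2: interest €120.85; balance after payment €5,006.43.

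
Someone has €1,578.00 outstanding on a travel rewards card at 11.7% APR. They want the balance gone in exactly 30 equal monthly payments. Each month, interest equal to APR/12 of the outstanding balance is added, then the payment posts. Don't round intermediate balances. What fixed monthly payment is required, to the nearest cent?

Monthly rate r = 11.7%/12 = 0.975% = 0.00975.
Level-payment amortization: P = B₀·r / (1 − (1+r)^(−n)) = 1578.00·0.00975 / (1 − 1.00975^(−30)).
Denominator 1 − (1+r)^(−30) = 0.25254656.
P = 15.3855 / 0.25254656 ≈ 60.92.

€60.92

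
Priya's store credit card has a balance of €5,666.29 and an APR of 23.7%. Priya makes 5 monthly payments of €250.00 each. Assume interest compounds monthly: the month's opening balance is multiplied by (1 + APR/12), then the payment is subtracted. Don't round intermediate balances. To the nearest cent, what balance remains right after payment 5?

€4,948.02

Monthly rate r = 23.7%/12 = 1.975% = 0.01975.
Each month: B ← B·(1+r) − €250.00.
Month 1: interest €111.91; balance after payment €5,528.20.
Month 2: interest €109.18; balance after payment €5,387.38.
Month 3: interest €106.40; balance after payment €5,243.78.
Month 4: interest €103.56; balance after payment €5,097.35.
Month 5: interest €100.67; balance after payment €4,948.02.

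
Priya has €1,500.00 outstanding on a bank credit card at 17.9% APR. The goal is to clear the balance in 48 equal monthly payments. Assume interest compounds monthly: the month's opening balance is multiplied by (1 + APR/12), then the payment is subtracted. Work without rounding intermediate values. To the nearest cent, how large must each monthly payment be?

€43.98

Monthly rate r = 17.9%/12 = 1.49167% = 0.0149167.
Level-payment amortization: P = B₀·r / (1 − (1+r)^(−n)) = 1500.00·0.0149167 / (1 − 1.01492^(−48)).
Denominator 1 − (1+r)^(−48) = 0.508705901.
P = 22.375 / 0.508705901 ≈ 43.98.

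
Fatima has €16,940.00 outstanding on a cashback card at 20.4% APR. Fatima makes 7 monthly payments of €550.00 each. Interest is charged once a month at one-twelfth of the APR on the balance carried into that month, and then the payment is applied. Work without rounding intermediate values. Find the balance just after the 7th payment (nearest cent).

Monthly rate r = 20.4%/12 = 1.7% = 0.017.
Each month: B ← B·(1+r) − €550.00.
Month 1: interest €287.98; balance after payment €16,677.98.
Month 2: interest €283.53; balance after payment €16,411.51.
Month 3: interest €279.00; balance after payment €16,140.50.
Month 4: interest €274.39; balance after payment €15,864.89.
Month 5: interest €269.70; balance after payment €15,584.59.
Month 6: interest €264.94; balance after payment €15,299.53.
Month 7: interest €260.09; balance after payment €15,009.62.

€15,009.62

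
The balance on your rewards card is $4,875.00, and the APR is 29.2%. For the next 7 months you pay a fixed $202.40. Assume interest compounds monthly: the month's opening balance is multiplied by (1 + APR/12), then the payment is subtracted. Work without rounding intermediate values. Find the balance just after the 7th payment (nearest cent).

Monthly rate r = 29.2%/12 = 2.43333% = 0.0243333.
Each month: B ← B·(1+r) − $202.40.
Month 1: interest $118.62; balance after payment $4,791.23.
Month 2: interest $116.59; balance after payment $4,705.41.
Month 3: interest $114.50; balance after payment $4,617.51.
Month 4: interest $112.36; balance after payment $4,527.47.
Month 5: interest $110.17; balance after payment $4,435.24.
Month 6: interest $107.92; balance after payment $4,340.76.
Month 7: interest $105.63; balance after payment $4,243.99.

$4,243.99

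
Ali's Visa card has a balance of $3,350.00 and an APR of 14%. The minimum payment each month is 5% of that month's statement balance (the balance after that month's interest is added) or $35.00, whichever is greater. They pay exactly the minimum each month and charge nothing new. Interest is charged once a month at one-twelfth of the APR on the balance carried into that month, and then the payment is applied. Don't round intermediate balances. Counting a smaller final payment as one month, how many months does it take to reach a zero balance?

Monthly rate r = 14%/12 = 1.16667% = 0.0116667.
While 5% of the post-interest balance exceeds $35.00, each month B ← (B·(1+r))·(1 − 0.05), i.e. B shrinks by the factor (1+r)·0.95 = 0.96108.
This holds for months 1–40. Entering month 41 the balance is $684.68; 5% of the post-interest balance is now below $35.00, so the flat $35.00 minimum applies from here.
From month 41 a fixed $35.00 at rate r clears $684.68 in 23 more payments. Total: 40 + 23 = 63 months.

63 months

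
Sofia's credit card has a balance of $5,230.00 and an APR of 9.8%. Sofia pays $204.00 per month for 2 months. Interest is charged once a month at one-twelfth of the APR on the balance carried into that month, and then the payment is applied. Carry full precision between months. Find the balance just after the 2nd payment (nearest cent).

Monthly rate r = 9.8%/12 = 0.816667% = 0.00816667.
Each month: B ← B·(1+r) − $204.00.
Month 1: interest $42.71; balance after payment $5,068.71.
Month 2: interest $41.39; balance after payment $4,906.11.

$4,906.11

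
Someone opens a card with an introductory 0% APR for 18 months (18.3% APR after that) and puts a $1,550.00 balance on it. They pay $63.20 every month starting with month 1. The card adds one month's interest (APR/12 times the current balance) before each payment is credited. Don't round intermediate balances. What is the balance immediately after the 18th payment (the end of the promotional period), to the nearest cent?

Promo months 1–18 at r₀ = 0%/12 = 0; months 19+ at r₁ = 18.3%/12 = 0.01525.
After month 18 (no interest yet): B = $1,550.00 − 18·$63.20 = $412.40.

$412.40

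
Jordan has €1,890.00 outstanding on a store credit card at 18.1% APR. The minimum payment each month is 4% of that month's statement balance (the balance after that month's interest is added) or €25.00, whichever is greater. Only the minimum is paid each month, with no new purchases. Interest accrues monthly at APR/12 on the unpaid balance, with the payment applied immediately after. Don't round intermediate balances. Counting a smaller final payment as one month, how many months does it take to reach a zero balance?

75 months

Monthly rate r = 18.1%/12 = 1.50833% = 0.0150833.
While 4% of the post-interest balance exceeds €25.00, each month B ← (B·(1+r))·(1 − 0.04), i.e. B shrinks by the factor (1+r)·0.96 = 0.97448.
This holds for months 1–44. Entering month 45 the balance is €606.00; 4% of the post-interest balance is now below €25.00, so the flat €25.00 minimum applies from here.
From month 45 a fixed €25.00 at rate r clears €606.00 in 31 more payments. Total: 44 + 31 = 75 months.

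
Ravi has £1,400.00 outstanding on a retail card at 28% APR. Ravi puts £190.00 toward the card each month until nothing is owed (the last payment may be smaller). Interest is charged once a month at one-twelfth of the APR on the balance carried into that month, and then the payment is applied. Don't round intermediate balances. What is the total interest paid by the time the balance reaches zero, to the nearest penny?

Monthly rate r = 28%/12 = 2.33333% = 0.0233333.
Payoff takes n = ⌈−ln(1 − rB₀/P)/ln(1+r)⌉ = ⌈8.179⌉ = 9 payments; the last is £34.39.
Total paid = 8·£190.00 + £34.39 = £1,554.39.
Total interest = total paid − principal = £1,554.39 − £1,400.00 = £154.39.

£154.39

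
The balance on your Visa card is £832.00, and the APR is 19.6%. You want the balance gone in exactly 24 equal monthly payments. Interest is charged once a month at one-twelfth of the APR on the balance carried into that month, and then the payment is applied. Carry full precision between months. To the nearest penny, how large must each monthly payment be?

Monthly rate r = 19.6%/12 = 1.63333% = 0.0163333.
Level-payment amortization: P = B₀·r / (1 − (1+r)^(−n)) = 832.00·0.0163333 / (1 − 1.01633^(−24)).
Denominator 1 − (1+r)^(−24) = 0.322152609.
P = 13.5893 / 0.322152609 ≈ 42.18.

£42.18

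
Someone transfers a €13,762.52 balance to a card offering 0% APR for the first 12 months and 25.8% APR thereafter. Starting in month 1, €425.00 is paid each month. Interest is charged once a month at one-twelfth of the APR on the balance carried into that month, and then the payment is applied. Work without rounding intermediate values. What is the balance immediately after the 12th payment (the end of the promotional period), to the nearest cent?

Promo months 1–12 at r₀ = 0%/12 = 0; months 13+ at r₁ = 25.8%/12 = 0.0215.
After month 12 (no interest yet): B = €13,762.52 − 12·€425.00 = €8,662.52.

€8,662.52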